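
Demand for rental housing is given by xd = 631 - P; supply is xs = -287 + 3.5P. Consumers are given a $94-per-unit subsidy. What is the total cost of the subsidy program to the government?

Government cost = 423094/9

Pre-subsidy: 631 - P = -287 + 3.5P gives P* = 204, x* = 427.
With the rebate, buyers effectively pay Pb = Ps − 94, where Ps is the price sellers receive.
Demand in terms of Ps becomes xd = 631 − 1(Ps − 94) = 725 - Ps. Setting this equal to supply: 725 - Ps = -287 + 3.5Ps, so Ps = 2024/9.
Buyers pay Pb = 2024/9 − 94 = 1178/9; x' = -287 + 3.5·(2024/9) = 4501/9.
Government outlay = subsidy × quantity = 94 × 4501/9 = 423094/9.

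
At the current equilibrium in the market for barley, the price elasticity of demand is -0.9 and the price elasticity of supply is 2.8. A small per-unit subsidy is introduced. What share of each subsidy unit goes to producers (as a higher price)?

Producer share = 9/37

For a small subsidy around the equilibrium, the benefit split depends on the relative slopes, which at a point are proportional to the elasticities.
Buyer share = εs/(εs + |εd|) = 2.8/(2.8 + 0.9) = 28/37; seller share = |εd|/(εs + |εd|) = 9/37.
So producers capture 9/37 of the subsidy.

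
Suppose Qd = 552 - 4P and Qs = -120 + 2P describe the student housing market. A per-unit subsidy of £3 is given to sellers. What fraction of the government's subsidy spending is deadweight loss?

Pre-subsidy: 552 - 4P = -120 + 2P gives P* = 112, Q* = 104.
With the subsidy, sellers receive Ps = Pb + 3 for each unit, where Pb is the price buyers pay.
Supply in terms of Pb becomes Qs = -120 + 2(Pb + 3) = -114 + 2Pb. Setting this equal to demand: 552 - 4Pb = -114 + 2Pb, so Pb = 111.
Sellers receive Ps = 111 + 3 = 114; Q' = 552 − 4·111 = 108.
ΔCS = ½(104 + 108)(112 − 111) = 106; ΔPS = ½(104 + 108)(114 − 112) = 212.
Government spending = 3 × 108 = 324.
DWL = ½ × 3 × (108 − 104) = 6; fraction = 6 / 324 = 1/54.

DWL / government spending = 1/54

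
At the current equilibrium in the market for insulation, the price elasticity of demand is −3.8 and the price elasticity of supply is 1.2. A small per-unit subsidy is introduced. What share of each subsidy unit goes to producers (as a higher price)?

Producer share = 0.76

For a small subsidy around the equilibrium, the benefit split depends on the relative slopes, which at a point are proportional to the elasticities.
Buyer share = εs/(εs + |εd|) = 1.2/(1.2 + 3.8) = 0.24; seller share = |εd|/(εs + |εd|) = 0.76.
So producers capture 0.76 of the subsidy.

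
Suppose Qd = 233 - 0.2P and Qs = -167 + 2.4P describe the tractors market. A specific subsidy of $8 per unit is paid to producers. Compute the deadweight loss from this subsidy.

Pre-subsidy: 233 - 0.2P = -167 + 2.4P gives P* = 2000/13, Q* = 2629/13.
With the subsidy, sellers receive Ps = Pb + 8 for each unit, where Pb is the price buyers pay.
Supply in terms of Pb becomes Qs = -167 + 2.4(Pb + 8) = -147.8 + 2.4Pb. Setting this equal to demand: 233 - 0.2Pb = -147.8 + 2.4Pb, so Pb = 1904/13.
Sellers receive Ps = 1904/13 + 8 = 2008/13; Q' = 233 − 0.2·(1904/13) = 13241/65.
The subsidy expands output by 13241/65 − 2629/13 = 96/65 past the efficient level; on those units the gap between marginal cost and willingness to pay runs from 0 up to 8.
DWL = ½ × 8 × 96/65 = 384/65.

Deadweight loss = 384/65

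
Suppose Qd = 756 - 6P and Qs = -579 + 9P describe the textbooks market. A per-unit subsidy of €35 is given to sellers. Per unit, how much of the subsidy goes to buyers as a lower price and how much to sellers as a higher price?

Buyers gain €21 per unit; sellers gain €14 per unit

Pre-subsidy: 756 - 6P = -579 + 9P gives P* = 89, Q* = 222.
With the subsidy, sellers receive Ps = Pb + 35 for each unit, where Pb is the price buyers pay.
Supply in terms of Pb becomes Qs = -579 + 9(Pb + 35) = -264 + 9Pb. Setting this equal to demand: 756 - 6Pb = -264 + 9Pb, so Pb = 68.
Sellers receive Ps = 68 + 35 = 103; Q' = 756 − 6·68 = 348.
Buyers' price falls by P* − Pb = 89 − 68 = 21; sellers' price rises by Ps − P* = 103 − 89 = 14.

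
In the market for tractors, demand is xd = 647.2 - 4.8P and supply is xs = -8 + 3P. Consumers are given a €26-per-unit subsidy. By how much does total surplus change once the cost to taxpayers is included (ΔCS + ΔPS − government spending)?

Pre-subsidy: 647.2 - 4.8P = -8 + 3P gives P* = 84, x* = 244.
With the rebate, buyers effectively pay Pb = Ps − 26, where Ps is the price sellers receive.
Demand in terms of Ps becomes xd = 647.2 − 4.8(Ps − 26) = 772 - 4.8Ps. Setting this equal to supply: 772 - 4.8Ps = -8 + 3Ps, so Ps = 100.
Buyers pay Pb = 100 − 26 = 74; x' = -8 + 3·100 = 292.
ΔCS = ½(244 + 292)(84 − 74) = 2680; ΔPS = ½(244 + 292)(100 − 84) = 4288.
Government spending = 26 × 292 = 7592.
Net change = 2680 + 4288 − 7592 = -624. The loss equals the DWL triangle ½·26·48.

Net change in total surplus = -€624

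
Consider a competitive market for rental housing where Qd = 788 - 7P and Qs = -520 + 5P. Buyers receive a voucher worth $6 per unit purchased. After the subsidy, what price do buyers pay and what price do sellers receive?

Buyers pay $106.5; sellers receive $112.5

Pre-subsidy: 788 - 7P = -520 + 5P gives P* = 109, Q* = 25.
With the rebate, buyers effectively pay Pb = Ps − 6, where Ps is the price sellers receive.
Demand in terms of Ps becomes Qd = 788 − 7(Ps − 6) = 830 - 7Ps. Setting this equal to supply: 830 - 7Ps = -520 + 5Ps, so Ps = 112.5.
Buyers pay Pb = 112.5 − 6 = 106.5; Q' = -520 + 5·112.5 = 42.5.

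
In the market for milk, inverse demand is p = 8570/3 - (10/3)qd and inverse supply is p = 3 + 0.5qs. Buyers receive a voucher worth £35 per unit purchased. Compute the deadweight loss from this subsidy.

Pre-subsidy: 8570/3 - (10/3)q = 3 + 0.5q gives q* = 17122/23 and p* = 8630/23.
With the rebate, buyers effectively pay pb = ps − 35, where ps is the price sellers receive.
On the curves, pb = 8570/3 - (10/3)q and ps = 3 + 0.5q; the wedge ps − pb = 35 gives 3 + 0.5q − (8570/3 - (10/3)q) = 35, so q' = 17332/23.
Then pb = 8570/3 − (10/3)·(17332/23) = 7930/23 and ps = 3 + 0.5·(17332/23) = 8735/23.
The subsidy expands output by 17332/23 − 17122/23 = 210/23 past the efficient level; on those units the gap between marginal cost and willingness to pay runs from 0 up to 35.
DWL = ½ × 35 × 210/23 = 3675/23.

Deadweight loss = 3675/23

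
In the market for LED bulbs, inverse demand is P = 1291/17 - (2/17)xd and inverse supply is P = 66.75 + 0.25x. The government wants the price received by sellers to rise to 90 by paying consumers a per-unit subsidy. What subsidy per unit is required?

At a seller price of 90, quantity supplied is -267 + 4·90 = 93.
Buyers absorb 93 only when they pay Pb = 1291/17 − (2/17)·93 = 65.
s = Ps − Pb = 90 − 65 = 25.

Required subsidy s = 25 per unit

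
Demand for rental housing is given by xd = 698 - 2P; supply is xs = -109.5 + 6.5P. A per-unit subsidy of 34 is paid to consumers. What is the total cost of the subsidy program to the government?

Pre-subsidy: 698 - 2P = -109.5 + 6.5P gives P* = 95, x* = 508.
With the rebate, buyers effectively pay Pb = Ps − 34, where Ps is the price sellers receive.
Demand in terms of Ps becomes xd = 698 − 2(Ps − 34) = 766 - 2Ps. Setting this equal to supply: 766 - 2Ps = -109.5 + 6.5Ps, so Ps = 103.
Buyers pay Pb = 103 − 34 = 69; x' = -109.5 + 6.5·103 = 560.
Government outlay = subsidy × quantity = 34 × 560 = 19040.

Government cost = 19040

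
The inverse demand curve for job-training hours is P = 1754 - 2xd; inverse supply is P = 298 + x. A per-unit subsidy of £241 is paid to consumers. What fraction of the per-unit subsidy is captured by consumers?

Consumer share = 2/3

Pre-subsidy: 1754 - 2x = 298 + x gives x* = 1456/3 and P* = 2350/3.
With the rebate, buyers effectively pay Pb = Ps − 241, where Ps is the price sellers receive.
On the curves, Pb = 1754 - 2x and Ps = 298 + x; the wedge Ps − Pb = 241 gives 298 + x − (1754 - 2x) = 241, so x' = 1697/3.
Then Pb = 1754 − 2·(1697/3) = 1868/3 and Ps = 298 + 1·(1697/3) = 2591/3.
Buyers' price falls by P* − Pb = 2350/3 − 1868/3 = 482/3; sellers' price rises by Ps − P* = 2591/3 − 2350/3 = 241/3.
So consumers capture (482/3)/241 = 2/3 of each unit of subsidy.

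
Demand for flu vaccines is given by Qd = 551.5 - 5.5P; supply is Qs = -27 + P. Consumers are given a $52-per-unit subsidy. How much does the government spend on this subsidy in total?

Government cost = $5512

Pre-subsidy: 551.5 - 5.5P = -27 + P gives P* = 89, Q* = 62.
With the rebate, buyers effectively pay Pb = Ps − 52, where Ps is the price sellers receive.
Demand in terms of Ps becomes Qd = 551.5 − 5.5(Ps − 52) = 837.5 - 5.5Ps. Setting this equal to supply: 837.5 - 5.5Ps = -27 + Ps, so Ps = 133.
Buyers pay Pb = 133 − 52 = 81; Q' = -27 + 1·133 = 106.
Government outlay = subsidy × quantity = 52 × 106 = 5512.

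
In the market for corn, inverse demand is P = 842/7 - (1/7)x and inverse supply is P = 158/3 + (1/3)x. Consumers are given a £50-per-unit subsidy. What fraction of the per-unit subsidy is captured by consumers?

Pre-subsidy: 842/7 - (1/7)x = 158/3 + (1/3)x gives x* = 142 and P* = 100.
With the rebate, buyers effectively pay Pb = Ps − 50, where Ps is the price sellers receive.
On the curves, Pb = 842/7 - (1/7)x and Ps = 158/3 + (1/3)x; the wedge Ps − Pb = 50 gives 158/3 + (1/3)x − (842/7 - (1/7)x) = 50, so x' = 247.
Then Pb = 842/7 − (1/7)·247 = 85 and Ps = 158/3 + (1/3)·247 = 135.
Buyers' price falls by P* − Pb = 100 − 85 = 15; sellers' price rises by Ps − P* = 135 − 100 = 35.
So consumers capture 15/50 = 0.3 of each unit of subsidy.

Consumer share = 0.3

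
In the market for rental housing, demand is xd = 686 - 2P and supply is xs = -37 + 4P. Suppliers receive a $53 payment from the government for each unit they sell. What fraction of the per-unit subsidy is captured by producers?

Pre-subsidy: 686 - 2P = -37 + 4P gives P* = 120.5, x* = 445.
With the subsidy, sellers receive Ps = Pb + 53 for each unit, where Pb is the price buyers pay.
Supply in terms of Pb becomes xs = -37 + 4(Pb + 53) = 175 + 4Pb. Setting this equal to demand: 686 - 2Pb = 175 + 4Pb, so Pb = 511/6.
Sellers receive Ps = 511/6 + 53 = 829/6; x' = 686 − 2·(511/6) = 1547/3.
Buyers' price falls by P* − Pb = 120.5 − 511/6 = 106/3; sellers' price rises by Ps − P* = 829/6 − 120.5 = 53/3.
So producers capture (53/3)/53 = 1/3 of each unit of subsidy.

Producer share = 1/3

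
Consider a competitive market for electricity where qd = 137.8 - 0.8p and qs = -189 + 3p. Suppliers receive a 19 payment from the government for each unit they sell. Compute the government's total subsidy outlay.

Pre-subsidy: 137.8 - 0.8p = -189 + 3p gives p* = 86, q* = 69.
With the subsidy, sellers receive ps = pb + 19 for each unit, where pb is the price buyers pay.
Supply in terms of pb becomes qs = -189 + 3(pb + 19) = -132 + 3pb. Setting this equal to demand: 137.8 - 0.8pb = -132 + 3pb, so pb = 71.
Sellers receive ps = 71 + 19 = 90; q' = 137.8 − 0.8·71 = 81.
Government outlay = subsidy × quantity = 19 × 81 = 1539.

Government cost = 1539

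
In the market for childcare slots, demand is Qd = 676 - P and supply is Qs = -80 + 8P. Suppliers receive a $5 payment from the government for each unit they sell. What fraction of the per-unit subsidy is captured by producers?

Pre-subsidy: 676 - P = -80 + 8P gives P* = 84, Q* = 592.
With the subsidy, sellers receive Ps = Pb + 5 for each unit, where Pb is the price buyers pay.
Supply in terms of Pb becomes Qs = -80 + 8(Pb + 5) = -40 + 8Pb. Setting this equal to demand: 676 - Pb = -40 + 8Pb, so Pb = 716/9.
Sellers receive Ps = 716/9 + 5 = 761/9; Q' = 676 − 1·(716/9) = 5368/9.
Buyers' price falls by P* − Pb = 84 − 716/9 = 40/9; sellers' price rises by Ps − P* = 761/9 − 84 = 5/9.
So producers capture (5/9)/5 = 1/9 of each unit of subsidy.

Producer share = 1/9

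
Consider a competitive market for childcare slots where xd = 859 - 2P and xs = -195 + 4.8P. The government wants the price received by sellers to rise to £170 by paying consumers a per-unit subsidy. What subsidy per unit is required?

At a seller price of 170, quantity supplied is -195 + 4.8·170 = 621.
Buyers absorb 621 only when they pay Pb with 859 − 2·Pb = 621, i.e. Pb = 119.
s = Ps − Pb = 170 − 119 = 51.

Required subsidy s = £51 per unit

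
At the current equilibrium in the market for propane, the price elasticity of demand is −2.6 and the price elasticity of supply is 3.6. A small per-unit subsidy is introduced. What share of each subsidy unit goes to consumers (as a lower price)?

For a small subsidy around the equilibrium, the benefit split depends on the relative slopes, which at a point are proportional to the elasticities.
Buyer share = εs/(εs + |εd|) = 3.6/(3.6 + 2.6) = 18/31; seller share = |εd|/(εs + |εd|) = 13/31.

Consumer share = 18/31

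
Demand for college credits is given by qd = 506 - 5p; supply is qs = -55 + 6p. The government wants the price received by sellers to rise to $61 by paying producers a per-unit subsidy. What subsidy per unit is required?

Required subsidy s = $22 per unit

At a seller price of 61, quantity supplied is -55 + 6·61 = 311.
Buyers absorb 311 only when they pay pb with 506 − 5·pb = 311, i.e. pb = 39.
s = ps − pb = 61 − 39 = 22.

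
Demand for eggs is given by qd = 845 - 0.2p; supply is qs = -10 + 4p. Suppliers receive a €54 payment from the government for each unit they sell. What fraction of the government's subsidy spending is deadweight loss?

DWL / government spending = 18/2851

Pre-subsidy: 845 - 0.2p = -10 + 4p gives p* = 1425/7, q* = 5630/7.
With the subsidy, sellers receive ps = pb + 54 for each unit, where pb is the price buyers pay.
Supply in terms of pb becomes qs = -10 + 4(pb + 54) = 206 + 4pb. Setting this equal to demand: 845 - 0.2pb = 206 + 4pb, so pb = 1065/7.
Sellers receive ps = 1065/7 + 54 = 1443/7; q' = 845 − 0.2·(1065/7) = 5702/7.
ΔCS = ½(5630/7 + 5702/7)(1425/7 − 1065/7) = 2039760/49; ΔPS = ½(5630/7 + 5702/7)(1443/7 − 1425/7) = 101988/49.
Government spending = 54 × 5702/7 = 307908/7.
DWL = ½ × 54 × (5702/7 − 5630/7) = 1944/7; fraction = (1944/7) / (307908/7) = 18/2851.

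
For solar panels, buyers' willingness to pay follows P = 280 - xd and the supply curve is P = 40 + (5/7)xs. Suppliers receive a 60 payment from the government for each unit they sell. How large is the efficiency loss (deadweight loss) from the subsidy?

Pre-subsidy: 280 - x = 40 + (5/7)x gives x* = 140 and P* = 140.
With the subsidy, sellers receive Ps = Pb + 60 for each unit, where Pb is the price buyers pay.
On the curves, Pb = 280 - x and Ps = 40 + (5/7)x; the wedge Ps − Pb = 60 gives 40 + (5/7)x − (280 - x) = 60, so x' = 175.
Then Pb = 280 − 1·175 = 105 and Ps = 40 + (5/7)·175 = 165.
The subsidy expands output by 175 − 140 = 35 past the efficient level; on those units the gap between marginal cost and willingness to pay runs from 0 up to 60.
DWL = ½ × 60 × 35 = 1050.

Deadweight loss = 1050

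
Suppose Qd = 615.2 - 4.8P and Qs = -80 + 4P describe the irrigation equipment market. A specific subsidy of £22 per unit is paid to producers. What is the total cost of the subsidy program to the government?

Government cost = £6248

Pre-subsidy: 615.2 - 4.8P = -80 + 4P gives P* = 79, Q* = 236.
With the subsidy, sellers receive Ps = Pb + 22 for each unit, where Pb is the price buyers pay.
Supply in terms of Pb becomes Qs = -80 + 4(Pb + 22) = 8 + 4Pb. Setting this equal to demand: 615.2 - 4.8Pb = 8 + 4Pb, so Pb = 69.
Sellers receive Ps = 69 + 22 = 91; Q' = 615.2 − 4.8·69 = 284.
Government outlay = subsidy × quantity = 22 × 284 = 6248.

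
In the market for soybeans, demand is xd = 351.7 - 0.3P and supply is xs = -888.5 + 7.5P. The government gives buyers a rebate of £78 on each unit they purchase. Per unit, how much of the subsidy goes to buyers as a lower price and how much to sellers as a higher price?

Buyers gain £75 per unit; sellers gain £3 per unit

Pre-subsidy: 351.7 - 0.3P = -888.5 + 7.5P gives P* = 159, x* = 304.
With the rebate, buyers effectively pay Pb = Ps − 78, where Ps is the price sellers receive.
Demand in terms of Ps becomes xd = 351.7 − 0.3(Ps − 78) = 375.1 - 0.3Ps. Setting this equal to supply: 375.1 - 0.3Ps = -888.5 + 7.5Ps, so Ps = 162.
Buyers pay Pb = 162 − 78 = 84; x' = -888.5 + 7.5·162 = 326.5.
Buyers' price falls by P* − Pb = 159 − 84 = 75; sellers' price rises by Ps − P* = 162 − 159 = 3.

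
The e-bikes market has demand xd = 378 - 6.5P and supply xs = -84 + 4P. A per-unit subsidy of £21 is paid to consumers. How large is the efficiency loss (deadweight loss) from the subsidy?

Pre-subsidy: 378 - 6.5P = -84 + 4P gives P* = 44, x* = 92.
With the rebate, buyers effectively pay Pb = Ps − 21, where Ps is the price sellers receive.
Demand in terms of Ps becomes xd = 378 − 6.5(Ps − 21) = 514.5 - 6.5Ps. Setting this equal to supply: 514.5 - 6.5Ps = -84 + 4Ps, so Ps = 57.
Buyers pay Pb = 57 − 21 = 36; x' = -84 + 4·57 = 144.
The subsidy expands output by 144 − 92 = 52 past the efficient level; on those units the gap between marginal cost and willingness to pay runs from 0 up to 21.
DWL = ½ × 21 × 52 = 546.

Deadweight loss = £546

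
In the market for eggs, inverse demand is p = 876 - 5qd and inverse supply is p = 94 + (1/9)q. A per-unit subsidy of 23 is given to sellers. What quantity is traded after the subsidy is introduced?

q' = 157.5

Pre-subsidy: 876 - 5q = 94 + (1/9)q gives q* = 153 and p* = 111.
With the subsidy, sellers receive ps = pb + 23 for each unit, where pb is the price buyers pay.
On the curves, pb = 876 - 5q and ps = 94 + (1/9)q; the wedge ps − pb = 23 gives 94 + (1/9)q − (876 - 5q) = 23, so q' = 157.5.
Then pb = 876 − 5·157.5 = 88.5 and ps = 94 + (1/9)·157.5 = 111.5.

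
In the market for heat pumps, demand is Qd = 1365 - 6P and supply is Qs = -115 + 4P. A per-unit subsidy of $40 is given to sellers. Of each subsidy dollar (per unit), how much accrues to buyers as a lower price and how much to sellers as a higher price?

Pre-subsidy: 1365 - 6P = -115 + 4P gives P* = 148, Q* = 477.
With the subsidy, sellers receive Ps = Pb + 40 for each unit, where Pb is the price buyers pay.
Supply in terms of Pb becomes Qs = -115 + 4(Pb + 40) = 45 + 4Pb. Setting this equal to demand: 1365 - 6Pb = 45 + 4Pb, so Pb = 132.
Sellers receive Ps = 132 + 40 = 172; Q' = 1365 − 6·132 = 573.
Buyers' price falls by P* − Pb = 148 − 132 = 16; sellers' price rises by Ps − P* = 172 − 148 = 24.

Buyers gain $16 per unit; sellers gain $24 per unit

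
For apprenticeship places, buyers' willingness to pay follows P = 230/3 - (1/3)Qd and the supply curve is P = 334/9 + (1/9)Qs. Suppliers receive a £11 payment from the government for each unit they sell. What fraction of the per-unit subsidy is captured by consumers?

Consumer share = 0.75

Pre-subsidy: 230/3 - (1/3)Q = 334/9 + (1/9)Q gives Q* = 89 and P* = 47.
With the subsidy, sellers receive Ps = Pb + 11 for each unit, where Pb is the price buyers pay.
On the curves, Pb = 230/3 - (1/3)Q and Ps = 334/9 + (1/9)Q; the wedge Ps − Pb = 11 gives 334/9 + (1/9)Q − (230/3 - (1/3)Q) = 11, so Q' = 113.75.
Then Pb = 230/3 − (1/3)·113.75 = 38.75 and Ps = 334/9 + (1/9)·113.75 = 49.75.
Buyers' price falls by P* − Pb = 47 − 38.75 = 8.25; sellers' price rises by Ps − P* = 49.75 − 47 = 2.75.
So consumers capture 8.25/11 = 0.75 of each unit of subsidy.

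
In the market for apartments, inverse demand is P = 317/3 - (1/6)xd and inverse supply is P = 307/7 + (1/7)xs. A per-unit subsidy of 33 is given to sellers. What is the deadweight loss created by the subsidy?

Deadweight loss = 22869/13

Pre-subsidy: 317/3 - (1/6)x = 307/7 + (1/7)x gives x* = 2596/13 and P* = 941/13.
With the subsidy, sellers receive Ps = Pb + 33 for each unit, where Pb is the price buyers pay.
On the curves, Pb = 317/3 - (1/6)x and Ps = 307/7 + (1/7)x; the wedge Ps − Pb = 33 gives 307/7 + (1/7)x − (317/3 - (1/6)x) = 33, so x' = 3982/13.
Then Pb = 317/3 − (1/6)·(3982/13) = 710/13 and Ps = 307/7 + (1/7)·(3982/13) = 1139/13.
The subsidy expands output by 3982/13 − 2596/13 = 1386/13 past the efficient level; on those units the gap between marginal cost and willingness to pay runs from 0 up to 33.
DWL = ½ × 33 × 1386/13 = 22869/13.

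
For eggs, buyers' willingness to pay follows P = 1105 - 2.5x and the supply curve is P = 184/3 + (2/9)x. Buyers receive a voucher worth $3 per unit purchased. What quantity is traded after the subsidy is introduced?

x' = 18840/49

Pre-subsidy: 1105 - 2.5x = 184/3 + (2/9)x gives x* = 18786/49 and P* = 7180/49.
With the rebate, buyers effectively pay Pb = Ps − 3, where Ps is the price sellers receive.
On the curves, Pb = 1105 - 2.5x and Ps = 184/3 + (2/9)x; the wedge Ps − Pb = 3 gives 184/3 + (2/9)x − (1105 - 2.5x) = 3, so x' = 18840/49.
Then Pb = 1105 − 2.5·(18840/49) = 7045/49 and Ps = 184/3 + (2/9)·(18840/49) = 7192/49.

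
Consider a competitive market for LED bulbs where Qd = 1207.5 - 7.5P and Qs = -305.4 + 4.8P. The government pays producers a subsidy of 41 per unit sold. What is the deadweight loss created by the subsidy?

Pre-subsidy: 1207.5 - 7.5P = -305.4 + 4.8P gives P* = 123, Q* = 285.
With the subsidy, sellers receive Ps = Pb + 41 for each unit, where Pb is the price buyers pay.
Supply in terms of Pb becomes Qs = -305.4 + 4.8(Pb + 41) = -108.6 + 4.8Pb. Setting this equal to demand: 1207.5 - 7.5Pb = -108.6 + 4.8Pb, so Pb = 107.
Sellers receive Ps = 107 + 41 = 148; Q' = 1207.5 − 7.5·107 = 405.
The subsidy expands output by 405 − 285 = 120 past the efficient level; on those units the gap between marginal cost and willingness to pay runs from 0 up to 41.
DWL = ½ × 41 × 120 = 2460.

Deadweight loss = 2460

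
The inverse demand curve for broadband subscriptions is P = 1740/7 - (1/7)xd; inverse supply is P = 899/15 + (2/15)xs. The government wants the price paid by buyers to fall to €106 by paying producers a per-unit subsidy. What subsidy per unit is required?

At a buyer price of 106, quantity demanded is 1740 − 7·106 = 998.
Sellers supply 998 only when they receive Ps = 899/15 + (2/15)·998 = 193.
s = Ps − Pb = 193 − 106 = 87.

Required subsidy s = €87 per unit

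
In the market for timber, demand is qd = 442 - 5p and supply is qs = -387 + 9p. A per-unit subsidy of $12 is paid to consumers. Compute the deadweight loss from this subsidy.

Deadweight loss = 1620/7

Pre-subsidy: 442 - 5p = -387 + 9p gives p* = 829/14, q* = 2043/14.
With the rebate, buyers effectively pay pb = ps − 12, where ps is the price sellers receive.
Demand in terms of ps becomes qd = 442 − 5(ps − 12) = 502 - 5ps. Setting this equal to supply: 502 - 5ps = -387 + 9ps, so ps = 63.5.
Buyers pay pb = 63.5 − 12 = 51.5; q' = -387 + 9·63.5 = 184.5.
The subsidy expands output by 184.5 − 2043/14 = 270/7 past the efficient level; on those units the gap between marginal cost and willingness to pay runs from 0 up to 12.
DWL = ½ × 12 × 270/7 = 1620/7.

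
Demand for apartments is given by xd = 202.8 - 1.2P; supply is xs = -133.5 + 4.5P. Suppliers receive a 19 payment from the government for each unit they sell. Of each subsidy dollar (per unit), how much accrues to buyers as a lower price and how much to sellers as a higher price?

Buyers gain 15 per unit; sellers gain 4 per unit

Pre-subsidy: 202.8 - 1.2P = -133.5 + 4.5P gives P* = 59, x* = 132.
With the subsidy, sellers receive Ps = Pb + 19 for each unit, where Pb is the price buyers pay.
Supply in terms of Pb becomes xs = -133.5 + 4.5(Pb + 19) = -48 + 4.5Pb. Setting this equal to demand: 202.8 - 1.2Pb = -48 + 4.5Pb, so Pb = 44.
Sellers receive Ps = 44 + 19 = 63; x' = 202.8 − 1.2·44 = 150.
Buyers' price falls by P* − Pb = 59 − 44 = 15; sellers' price rises by Ps − P* = 63 − 59 = 4.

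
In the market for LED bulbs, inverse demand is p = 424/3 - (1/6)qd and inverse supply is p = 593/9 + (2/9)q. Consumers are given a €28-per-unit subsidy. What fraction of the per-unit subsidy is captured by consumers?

Consumer share = 3/7

Pre-subsidy: 424/3 - (1/6)q = 593/9 + (2/9)q gives q* = 194 and p* = 109.
With the rebate, buyers effectively pay pb = ps − 28, where ps is the price sellers receive.
On the curves, pb = 424/3 - (1/6)q and ps = 593/9 + (2/9)q; the wedge ps − pb = 28 gives 593/9 + (2/9)q − (424/3 - (1/6)q) = 28, so q' = 266.
Then pb = 424/3 − (1/6)·266 = 97 and ps = 593/9 + (2/9)·266 = 125.
Buyers' price falls by p* − pb = 109 − 97 = 12; sellers' price rises by ps − p* = 125 − 109 = 16.
So consumers capture 12/28 = 3/7 of each unit of subsidy.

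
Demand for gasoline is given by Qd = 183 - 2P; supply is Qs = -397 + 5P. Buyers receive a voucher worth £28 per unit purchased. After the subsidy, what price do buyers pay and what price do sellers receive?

Pre-subsidy: 183 - 2P = -397 + 5P gives P* = 580/7, Q* = 121/7.
With the rebate, buyers effectively pay Pb = Ps − 28, where Ps is the price sellers receive.
Demand in terms of Ps becomes Qd = 183 − 2(Ps − 28) = 239 - 2Ps. Setting this equal to supply: 239 - 2Ps = -397 + 5Ps, so Ps = 636/7.
Buyers pay Pb = 636/7 − 28 = 440/7; Q' = -397 + 5·(636/7) = 401/7.

Buyers pay 440/7; sellers receive 636/7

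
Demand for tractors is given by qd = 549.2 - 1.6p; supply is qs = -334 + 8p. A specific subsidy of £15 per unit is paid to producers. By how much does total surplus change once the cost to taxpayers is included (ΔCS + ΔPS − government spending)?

Net change in total surplus = -£150

Pre-subsidy: 549.2 - 1.6p = -334 + 8p gives p* = 92, q* = 402.
With the subsidy, sellers receive ps = pb + 15 for each unit, where pb is the price buyers pay.
Supply in terms of pb becomes qs = -334 + 8(pb + 15) = -214 + 8pb. Setting this equal to demand: 549.2 - 1.6pb = -214 + 8pb, so pb = 79.5.
Sellers receive ps = 79.5 + 15 = 94.5; q' = 549.2 − 1.6·79.5 = 422.
ΔCS = ½(402 + 422)(92 − 79.5) = 5150; ΔPS = ½(402 + 422)(94.5 − 92) = 1030.
Government spending = 15 × 422 = 6330.
Net change = 5150 + 1030 − 6330 = -150. The loss equals the DWL triangle ½·15·20.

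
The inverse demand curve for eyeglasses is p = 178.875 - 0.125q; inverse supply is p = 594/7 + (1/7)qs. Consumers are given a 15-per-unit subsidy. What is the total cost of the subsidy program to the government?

Pre-subsidy: 178.875 - 0.125q = 594/7 + (1/7)q gives q* = 351 and p* = 135.
With the rebate, buyers effectively pay pb = ps − 15, where ps is the price sellers receive.
On the curves, pb = 178.875 - 0.125q and ps = 594/7 + (1/7)q; the wedge ps − pb = 15 gives 594/7 + (1/7)q − (178.875 - 0.125q) = 15, so q' = 407.
Then pb = 178.875 − 0.125·407 = 128 and ps = 594/7 + (1/7)·407 = 143.
Government outlay = subsidy × quantity = 15 × 407 = 6105.

Government cost = 6105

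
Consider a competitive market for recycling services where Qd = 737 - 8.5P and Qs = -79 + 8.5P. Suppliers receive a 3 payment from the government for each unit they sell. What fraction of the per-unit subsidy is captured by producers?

Producer share = 0.5

Pre-subsidy: 737 - 8.5P = -79 + 8.5P gives P* = 48, Q* = 329.
With the subsidy, sellers receive Ps = Pb + 3 for each unit, where Pb is the price buyers pay.
Supply in terms of Pb becomes Qs = -79 + 8.5(Pb + 3) = -53.5 + 8.5Pb. Setting this equal to demand: 737 - 8.5Pb = -53.5 + 8.5Pb, so Pb = 46.5.
Sellers receive Ps = 46.5 + 3 = 49.5; Q' = 737 − 8.5·46.5 = 341.75.
Buyers' price falls by P* − Pb = 48 − 46.5 = 1.5; sellers' price rises by Ps − P* = 49.5 − 48 = 1.5.
So producers capture 1.5/3 = 0.5 of each unit of subsidy.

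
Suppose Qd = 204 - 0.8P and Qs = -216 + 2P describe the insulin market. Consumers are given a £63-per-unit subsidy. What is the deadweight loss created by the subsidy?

Pre-subsidy: 204 - 0.8P = -216 + 2P gives P* = 150, Q* = 84.
With the rebate, buyers effectively pay Pb = Ps − 63, where Ps is the price sellers receive.
Demand in terms of Ps becomes Qd = 204 − 0.8(Ps − 63) = 254.4 - 0.8Ps. Setting this equal to supply: 254.4 - 0.8Ps = -216 + 2Ps, so Ps = 168.
Buyers pay Pb = 168 − 63 = 105; Q' = -216 + 2·168 = 120.
The subsidy expands output by 120 − 84 = 36 past the efficient level; on those units the gap between marginal cost and willingness to pay runs from 0 up to 63.
DWL = ½ × 63 × 36 = 1134.

Deadweight loss = £1134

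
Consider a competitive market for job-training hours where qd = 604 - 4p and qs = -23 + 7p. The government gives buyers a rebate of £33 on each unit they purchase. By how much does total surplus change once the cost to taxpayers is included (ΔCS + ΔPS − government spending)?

Pre-subsidy: 604 - 4p = -23 + 7p gives p* = 57, q* = 376.
With the rebate, buyers effectively pay pb = ps − 33, where ps is the price sellers receive.
Demand in terms of ps becomes qd = 604 − 4(ps − 33) = 736 - 4ps. Setting this equal to supply: 736 - 4ps = -23 + 7ps, so ps = 69.
Buyers pay pb = 69 − 33 = 36; q' = -23 + 7·69 = 460.
ΔCS = ½(376 + 460)(57 − 36) = 8778; ΔPS = ½(376 + 460)(69 − 57) = 5016.
Government spending = 33 × 460 = 15180.
Net change = 8778 + 5016 − 15180 = -1386. The loss equals the DWL triangle ½·33·84.

Net change in total surplus = -£1386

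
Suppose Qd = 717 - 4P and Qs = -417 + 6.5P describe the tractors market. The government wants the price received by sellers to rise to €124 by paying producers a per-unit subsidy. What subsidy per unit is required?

At a seller price of 124, quantity supplied is -417 + 6.5·124 = 389.
Buyers absorb 389 only when they pay Pb with 717 − 4·Pb = 389, i.e. Pb = 82.
s = Ps − Pb = 124 − 82 = 42.

Required subsidy s = €42 per unit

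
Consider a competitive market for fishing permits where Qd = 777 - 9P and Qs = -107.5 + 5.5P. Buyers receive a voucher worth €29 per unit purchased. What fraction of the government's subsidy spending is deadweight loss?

Pre-subsidy: 777 - 9P = -107.5 + 5.5P gives P* = 61, Q* = 228.
With the rebate, buyers effectively pay Pb = Ps − 29, where Ps is the price sellers receive.
Demand in terms of Ps becomes Qd = 777 − 9(Ps − 29) = 1038 - 9Ps. Setting this equal to supply: 1038 - 9Ps = -107.5 + 5.5Ps, so Ps = 79.
Buyers pay Pb = 79 − 29 = 50; Q' = -107.5 + 5.5·79 = 327.
ΔCS = ½(228 + 327)(61 − 50) = 3052.5; ΔPS = ½(228 + 327)(79 − 61) = 4995.
Government spending = 29 × 327 = 9483.
DWL = ½ × 29 × (327 − 228) = 1435.5; fraction = 1435.5 / 9483 = 33/218.

DWL / government spending = 33/218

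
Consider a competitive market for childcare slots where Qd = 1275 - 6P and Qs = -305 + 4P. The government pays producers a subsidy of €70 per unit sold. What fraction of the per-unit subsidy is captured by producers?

Producer share = 0.6

Pre-subsidy: 1275 - 6P = -305 + 4P gives P* = 158, Q* = 327.
With the subsidy, sellers receive Ps = Pb + 70 for each unit, where Pb is the price buyers pay.
Supply in terms of Pb becomes Qs = -305 + 4(Pb + 70) = -25 + 4Pb. Setting this equal to demand: 1275 - 6Pb = -25 + 4Pb, so Pb = 130.
Sellers receive Ps = 130 + 70 = 200; Q' = 1275 − 6·130 = 495.
Buyers' price falls by P* − Pb = 158 − 130 = 28; sellers' price rises by Ps − P* = 200 − 158 = 42.
So producers capture 42/70 = 0.6 of each unit of subsidy.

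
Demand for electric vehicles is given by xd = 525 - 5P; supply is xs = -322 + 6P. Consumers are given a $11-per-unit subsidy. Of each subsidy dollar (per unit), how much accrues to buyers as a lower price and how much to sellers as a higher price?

Buyers gain $6 per unit; sellers gain $5 per unit

Pre-subsidy: 525 - 5P = -322 + 6P gives P* = 77, x* = 140.
With the rebate, buyers effectively pay Pb = Ps − 11, where Ps is the price sellers receive.
Demand in terms of Ps becomes xd = 525 − 5(Ps − 11) = 580 - 5Ps. Setting this equal to supply: 580 - 5Ps = -322 + 6Ps, so Ps = 82.
Buyers pay Pb = 82 − 11 = 71; x' = -322 + 6·82 = 170.
Buyers' price falls by P* − Pb = 77 − 71 = 6; sellers' price rises by Ps − P* = 82 − 77 = 5.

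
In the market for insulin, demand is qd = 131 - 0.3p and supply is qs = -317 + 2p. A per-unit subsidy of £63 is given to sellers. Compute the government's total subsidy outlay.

Government cost = £5607

Pre-subsidy: 131 - 0.3p = -317 + 2p gives p* = 4480/23, q* = 1669/23.
With the subsidy, sellers receive ps = pb + 63 for each unit, where pb is the price buyers pay.
Supply in terms of pb becomes qs = -317 + 2(pb + 63) = -191 + 2pb. Setting this equal to demand: 131 - 0.3pb = -191 + 2pb, so pb = 140.
Sellers receive ps = 140 + 63 = 203; q' = 131 − 0.3·140 = 89.
Government outlay = subsidy × quantity = 63 × 89 = 5607.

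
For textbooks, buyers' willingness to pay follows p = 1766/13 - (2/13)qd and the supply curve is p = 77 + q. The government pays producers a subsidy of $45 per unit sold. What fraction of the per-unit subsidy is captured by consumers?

Pre-subsidy: 1766/13 - (2/13)q = 77 + q gives q* = 51 and p* = 128.
With the subsidy, sellers receive ps = pb + 45 for each unit, where pb is the price buyers pay.
On the curves, pb = 1766/13 - (2/13)q and ps = 77 + q; the wedge ps − pb = 45 gives 77 + q − (1766/13 - (2/13)q) = 45, so q' = 90.
Then pb = 1766/13 − (2/13)·90 = 122 and ps = 77 + 1·90 = 167.
Buyers' price falls by p* − pb = 128 − 122 = 6; sellers' price rises by ps − p* = 167 − 128 = 39.
So consumers capture 6/45 = 2/15 of each unit of subsidy.

Consumer share = 2/15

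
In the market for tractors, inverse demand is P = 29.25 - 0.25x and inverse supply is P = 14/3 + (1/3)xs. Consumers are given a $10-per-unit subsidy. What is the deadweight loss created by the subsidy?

Deadweight loss = 600/7

Pre-subsidy: 29.25 - 0.25x = 14/3 + (1/3)x gives x* = 295/7 and P* = 131/7.
With the rebate, buyers effectively pay Pb = Ps − 10, where Ps is the price sellers receive.
On the curves, Pb = 29.25 - 0.25x and Ps = 14/3 + (1/3)x; the wedge Ps − Pb = 10 gives 14/3 + (1/3)x − (29.25 - 0.25x) = 10, so x' = 415/7.
Then Pb = 29.25 − 0.25·(415/7) = 101/7 and Ps = 14/3 + (1/3)·(415/7) = 171/7.
The subsidy expands output by 415/7 − 295/7 = 120/7 past the efficient level; on those units the gap between marginal cost and willingness to pay runs from 0 up to 10.
DWL = ½ × 10 × 120/7 = 600/7.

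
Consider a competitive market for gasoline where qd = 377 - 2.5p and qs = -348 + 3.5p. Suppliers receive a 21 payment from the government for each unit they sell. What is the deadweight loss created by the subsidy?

Deadweight loss = 321.5625

Pre-subsidy: 377 - 2.5p = -348 + 3.5p gives p* = 725/6, q* = 899/12.
With the subsidy, sellers receive ps = pb + 21 for each unit, where pb is the price buyers pay.
Supply in terms of pb becomes qs = -348 + 3.5(pb + 21) = -274.5 + 3.5pb. Setting this equal to demand: 377 - 2.5pb = -274.5 + 3.5pb, so pb = 1303/12.
Sellers receive ps = 1303/12 + 21 = 1555/12; q' = 377 − 2.5·(1303/12) = 2533/24.
The subsidy expands output by 2533/24 − 899/12 = 30.625 past the efficient level; on those units the gap between marginal cost and willingness to pay runs from 0 up to 21.
DWL = ½ × 21 × 30.625 = 321.5625.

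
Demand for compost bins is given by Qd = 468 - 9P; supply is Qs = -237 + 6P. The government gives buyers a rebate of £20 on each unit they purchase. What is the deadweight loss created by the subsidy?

Pre-subsidy: 468 - 9P = -237 + 6P gives P* = 47, Q* = 45.
With the rebate, buyers effectively pay Pb = Ps − 20, where Ps is the price sellers receive.
Demand in terms of Ps becomes Qd = 468 − 9(Ps − 20) = 648 - 9Ps. Setting this equal to supply: 648 - 9Ps = -237 + 6Ps, so Ps = 59.
Buyers pay Pb = 59 − 20 = 39; Q' = -237 + 6·59 = 117.
The subsidy expands output by 117 − 45 = 72 past the efficient level; on those units the gap between marginal cost and willingness to pay runs from 0 up to 20.
DWL = ½ × 20 × 72 = 720.

Deadweight loss = £720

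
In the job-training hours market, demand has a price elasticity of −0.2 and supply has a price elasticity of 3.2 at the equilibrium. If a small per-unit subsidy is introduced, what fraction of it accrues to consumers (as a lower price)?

For a small subsidy around the equilibrium, the benefit split depends on the relative slopes, which at a point are proportional to the elasticities.
Buyer share = εs/(εs + |εd|) = 3.2/(3.2 + 0.2) = 16/17; seller share = |εd|/(εs + |εd|) = 1/17.

Consumer share = 16/17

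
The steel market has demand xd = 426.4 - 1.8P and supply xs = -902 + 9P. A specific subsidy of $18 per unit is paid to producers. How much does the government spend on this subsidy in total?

Pre-subsidy: 426.4 - 1.8P = -902 + 9P gives P* = 123, x* = 205.
With the subsidy, sellers receive Ps = Pb + 18 for each unit, where Pb is the price buyers pay.
Supply in terms of Pb becomes xs = -902 + 9(Pb + 18) = -740 + 9Pb. Setting this equal to demand: 426.4 - 1.8Pb = -740 + 9Pb, so Pb = 108.
Sellers receive Ps = 108 + 18 = 126; x' = 426.4 − 1.8·108 = 232.
Government outlay = subsidy × quantity = 18 × 232 = 4176.

Government cost = $4176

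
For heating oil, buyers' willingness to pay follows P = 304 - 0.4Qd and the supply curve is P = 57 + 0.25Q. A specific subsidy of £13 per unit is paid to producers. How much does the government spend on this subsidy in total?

Pre-subsidy: 304 - 0.4Q = 57 + 0.25Q gives Q* = 380 and P* = 152.
With the subsidy, sellers receive Ps = Pb + 13 for each unit, where Pb is the price buyers pay.
On the curves, Pb = 304 - 0.4Q and Ps = 57 + 0.25Q; the wedge Ps − Pb = 13 gives 57 + 0.25Q − (304 - 0.4Q) = 13, so Q' = 400.
Then Pb = 304 − 0.4·400 = 144 and Ps = 57 + 0.25·400 = 157.
Government outlay = subsidy × quantity = 13 × 400 = 5200.

Government cost = £5200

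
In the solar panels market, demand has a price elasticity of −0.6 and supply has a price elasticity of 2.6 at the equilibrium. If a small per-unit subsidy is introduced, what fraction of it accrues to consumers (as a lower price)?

Consumer share = 0.8125

For a small subsidy around the equilibrium, the benefit split depends on the relative slopes, which at a point are proportional to the elasticities.
Buyer share = εs/(εs + |εd|) = 2.6/(2.6 + 0.6) = 0.8125; seller share = |εd|/(εs + |εd|) = 0.1875.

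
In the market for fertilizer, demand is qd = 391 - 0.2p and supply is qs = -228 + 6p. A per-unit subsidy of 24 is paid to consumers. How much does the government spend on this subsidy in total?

Pre-subsidy: 391 - 0.2p = -228 + 6p gives p* = 3095/31, q* = 11502/31.
With the rebate, buyers effectively pay pb = ps − 24, where ps is the price sellers receive.
Demand in terms of ps becomes qd = 391 − 0.2(ps − 24) = 395.8 - 0.2ps. Setting this equal to supply: 395.8 - 0.2ps = -228 + 6ps, so ps = 3119/31.
Buyers pay pb = 3119/31 − 24 = 2375/31; q' = -228 + 6·(3119/31) = 11646/31.
Government outlay = subsidy × quantity = 24 × 11646/31 = 279504/31.

Government cost = 279504/31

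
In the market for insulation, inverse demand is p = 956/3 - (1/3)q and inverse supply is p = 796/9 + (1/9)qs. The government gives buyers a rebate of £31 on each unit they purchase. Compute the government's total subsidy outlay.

Government cost = £18220.25

Pre-subsidy: 956/3 - (1/3)q = 796/9 + (1/9)q gives q* = 518 and p* = 146.
With the rebate, buyers effectively pay pb = ps − 31, where ps is the price sellers receive.
On the curves, pb = 956/3 - (1/3)q and ps = 796/9 + (1/9)q; the wedge ps − pb = 31 gives 796/9 + (1/9)q − (956/3 - (1/3)q) = 31, so q' = 587.75.
Then pb = 956/3 − (1/3)·587.75 = 122.75 and ps = 796/9 + (1/9)·587.75 = 153.75.
Government outlay = subsidy × quantity = 31 × 587.75 = 18220.25.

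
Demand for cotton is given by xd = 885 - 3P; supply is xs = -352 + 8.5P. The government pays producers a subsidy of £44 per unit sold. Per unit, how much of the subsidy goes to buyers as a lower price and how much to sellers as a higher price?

Buyers gain 748/23 per unit; sellers gain 264/23 per unit

Pre-subsidy: 885 - 3P = -352 + 8.5P gives P* = 2474/23, x* = 12933/23.
With the subsidy, sellers receive Ps = Pb + 44 for each unit, where Pb is the price buyers pay.
Supply in terms of Pb becomes xs = -352 + 8.5(Pb + 44) = 22 + 8.5Pb. Setting this equal to demand: 885 - 3Pb = 22 + 8.5Pb, so Pb = 1726/23.
Sellers receive Ps = 1726/23 + 44 = 2738/23; x' = 885 − 3·(1726/23) = 15177/23.
Buyers' price falls by P* − Pb = 2474/23 − 1726/23 = 748/23; sellers' price rises by Ps − P* = 2738/23 − 2474/23 = 264/23.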